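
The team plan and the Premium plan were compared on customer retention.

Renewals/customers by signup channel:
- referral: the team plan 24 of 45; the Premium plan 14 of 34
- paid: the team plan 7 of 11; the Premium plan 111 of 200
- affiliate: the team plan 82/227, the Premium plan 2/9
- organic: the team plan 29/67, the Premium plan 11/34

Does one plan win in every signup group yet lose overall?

Yes

Referral: the team plan 24/45 = 53.3%, the Premium plan 14/34 = 41.2% → the team plan
Paid: the team plan 7/11 = 63.6%, the Premium plan 111/200 = 55.5% → the team plan
Affiliate: the team plan 82/227 = 36.1%, the Premium plan 2/9 = 22.2% → the team plan
Organic: the team plan 29/67 = 43.3%, the Premium plan 11/34 = 32.4% → the team plan
Overall: the team plan 142/350 = 40.6%, the Premium plan 138/277 = 49.8% → the Premium plan
The team plan wins each signup group but the Premium plan wins overall — the comparison reverses. The team plan's customers skew toward affiliate, which has a lower base rate.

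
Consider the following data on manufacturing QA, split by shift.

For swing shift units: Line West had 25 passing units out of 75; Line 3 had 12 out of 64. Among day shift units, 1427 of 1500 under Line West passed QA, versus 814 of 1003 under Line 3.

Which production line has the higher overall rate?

Swing shift: Line West 25/75 = 33.3%, Line 3 12/64 = 18.8% → Line West
Day shift: Line West 1427/1500 = 95.1%, Line 3 814/1003 = 81.2% → Line West
Overall: Line West 1452/1575 = 92.2%, Line 3 826/1067 = 77.4% → Line West

Line West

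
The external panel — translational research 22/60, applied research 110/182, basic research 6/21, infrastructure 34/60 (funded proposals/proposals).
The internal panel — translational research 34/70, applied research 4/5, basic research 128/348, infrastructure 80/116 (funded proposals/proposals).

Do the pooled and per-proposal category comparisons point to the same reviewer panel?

Translational research: the external panel 22/60 = 36.7%, the internal panel 34/70 = 48.6% → the internal panel
Applied research: the external panel 110/182 = 60.4%, the internal panel 4/5 = 80.0% → the internal panel
Basic research: the external panel 6/21 = 28.6%, the internal panel 128/348 = 36.8% → the internal panel
Infrastructure: the external panel 34/60 = 56.7%, the internal panel 80/116 = 69.0% → the internal panel
Overall: the external panel 172/323 = 53.3%, the internal panel 246/539 = 45.6% → the external panel
The internal panel wins each proposal group but the external panel wins overall — the comparison reverses. The internal panel's proposals skew toward basic research, which has a lower base rate.

No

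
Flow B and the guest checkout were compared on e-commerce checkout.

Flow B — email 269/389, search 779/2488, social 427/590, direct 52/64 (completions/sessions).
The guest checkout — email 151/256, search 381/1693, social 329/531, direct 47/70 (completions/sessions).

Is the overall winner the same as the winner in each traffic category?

Email: Flow B 269/389 = 69.2%, the guest checkout 151/256 = 59.0% → Flow B
Search: Flow B 779/2488 = 31.3%, the guest checkout 381/1693 = 22.5% → Flow B
Social: Flow B 427/590 = 72.4%, the guest checkout 329/531 = 62.0% → Flow B
Direct: Flow B 52/64 = 81.2%, the guest checkout 47/70 = 67.1% → Flow B
Overall: Flow B 1527/3531 = 43.2%, the guest checkout 908/2550 = 35.6% → Flow B
Flow B wins overall and in every traffic group — no reversal.

Yes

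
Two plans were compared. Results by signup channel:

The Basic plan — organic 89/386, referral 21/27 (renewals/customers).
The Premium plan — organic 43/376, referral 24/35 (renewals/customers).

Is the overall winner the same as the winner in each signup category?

Yes

Organic: the Basic plan 89/386 = 23.1%, the Premium plan 43/376 = 11.4% → the Basic plan
Referral: the Basic plan 21/27 = 77.8%, the Premium plan 24/35 = 68.6% → the Basic plan
Overall: the Basic plan 110/413 = 26.6%, the Premium plan 67/411 = 16.3% → the Basic plan
The Basic plan wins overall and in every signup group — no reversal.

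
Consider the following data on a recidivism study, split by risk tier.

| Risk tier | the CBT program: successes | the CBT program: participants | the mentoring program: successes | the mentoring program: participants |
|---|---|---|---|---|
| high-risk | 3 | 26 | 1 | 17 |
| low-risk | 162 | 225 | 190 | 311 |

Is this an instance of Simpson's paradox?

No

High-risk: the CBT program 3/26 = 11.5%, the mentoring program 1/17 = 5.9% → the CBT program
Low-risk: the CBT program 162/225 = 72.0%, the mentoring program 190/311 = 61.1% → the CBT program
Overall: the CBT program 165/251 = 65.7%, the mentoring program 191/328 = 58.2% → the CBT program
The CBT program wins overall and in every risk group — no reversal.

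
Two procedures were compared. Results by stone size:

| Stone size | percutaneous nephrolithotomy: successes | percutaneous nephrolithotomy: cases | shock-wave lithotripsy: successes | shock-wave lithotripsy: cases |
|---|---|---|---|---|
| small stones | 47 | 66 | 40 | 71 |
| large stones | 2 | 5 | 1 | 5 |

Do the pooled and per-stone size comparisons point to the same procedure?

Small stones: percutaneous nephrolithotomy 47/66 = 71.2%, shock-wave lithotripsy 40/71 = 56.3% → percutaneous nephrolithotomy
Large stones: percutaneous nephrolithotomy 2/5 = 40.0%, shock-wave lithotripsy 1/5 = 20.0% → percutaneous nephrolithotomy
Overall: percutaneous nephrolithotomy 49/71 = 69.0%, shock-wave lithotripsy 41/76 = 53.9% → percutaneous nephrolithotomy
Percutaneous nephrolithotomy wins overall and in every stone group — no reversal.

Yes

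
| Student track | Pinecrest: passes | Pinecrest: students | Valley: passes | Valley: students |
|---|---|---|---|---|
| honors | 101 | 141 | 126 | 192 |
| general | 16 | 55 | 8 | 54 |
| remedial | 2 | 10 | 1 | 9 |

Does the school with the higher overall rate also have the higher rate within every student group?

Honors: Pinecrest 101/141 = 71.6%, Valley 126/192 = 65.6% → Pinecrest
General: Pinecrest 16/55 = 29.1%, Valley 8/54 = 14.8% → Pinecrest
Remedial: Pinecrest 2/10 = 20.0%, Valley 1/9 = 11.1% → Pinecrest
Overall: Pinecrest 119/206 = 57.8%, Valley 135/255 = 52.9% → Pinecrest
Pinecrest wins overall and in every student group — no reversal.

Yes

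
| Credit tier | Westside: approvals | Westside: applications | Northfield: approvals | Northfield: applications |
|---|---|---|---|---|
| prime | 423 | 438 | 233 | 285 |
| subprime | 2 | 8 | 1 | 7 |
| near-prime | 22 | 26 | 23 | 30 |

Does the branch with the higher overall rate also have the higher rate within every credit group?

Yes

Prime: Westside 423/438 = 96.6%, Northfield 233/285 = 81.8% → Westside
Subprime: Westside 2/8 = 25.0%, Northfield 1/7 = 14.3% → Westside
Near-prime: Westside 22/26 = 84.6%, Northfield 23/30 = 76.7% → Westside
Overall: Westside 447/472 = 94.7%, Northfield 257/322 = 79.8% → Westside
Westside wins overall and in every credit group — no reversal.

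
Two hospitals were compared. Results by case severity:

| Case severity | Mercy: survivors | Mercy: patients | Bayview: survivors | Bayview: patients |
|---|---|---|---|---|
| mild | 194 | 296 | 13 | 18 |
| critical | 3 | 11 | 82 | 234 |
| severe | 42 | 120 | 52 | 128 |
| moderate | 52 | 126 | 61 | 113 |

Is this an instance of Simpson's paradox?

Mild: Mercy 194/296 = 65.5%, Bayview 13/18 = 72.2% → Bayview
Critical: Mercy 3/11 = 27.3%, Bayview 82/234 = 35.0% → Bayview
Severe: Mercy 42/120 = 35.0%, Bayview 52/128 = 40.6% → Bayview
Moderate: Mercy 52/126 = 41.3%, Bayview 61/113 = 54.0% → Bayview
Overall: Mercy 291/553 = 52.6%, Bayview 208/493 = 42.2% → Mercy
Bayview wins each case group but Mercy wins overall — the comparison reverses. Bayview's patients skew toward critical, which has a lower base rate.

Yes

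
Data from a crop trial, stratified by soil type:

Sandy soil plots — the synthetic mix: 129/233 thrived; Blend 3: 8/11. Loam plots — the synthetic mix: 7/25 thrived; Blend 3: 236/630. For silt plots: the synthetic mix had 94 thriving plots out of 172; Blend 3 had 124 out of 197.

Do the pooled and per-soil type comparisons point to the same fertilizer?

No

Sandy soil: the synthetic mix 129/233 = 55.4%, Blend 3 8/11 = 72.7% → Blend 3
Loam: the synthetic mix 7/25 = 28.0%, Blend 3 236/630 = 37.5% → Blend 3
Silt: the synthetic mix 94/172 = 54.7%, Blend 3 124/197 = 62.9% → Blend 3
Overall: the synthetic mix 230/430 = 53.5%, Blend 3 368/838 = 43.9% → the synthetic mix
Blend 3 wins each soil group but the synthetic mix wins overall — the comparison reverses. Blend 3's plots skew toward loam, which has a lower base rate.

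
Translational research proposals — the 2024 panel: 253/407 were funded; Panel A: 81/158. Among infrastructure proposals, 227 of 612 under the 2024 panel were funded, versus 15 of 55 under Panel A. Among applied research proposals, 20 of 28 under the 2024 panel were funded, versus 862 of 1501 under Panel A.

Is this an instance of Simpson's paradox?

Translational research: the 2024 panel 253/407 = 62.2%, Panel A 81/158 = 51.3% → the 2024 panel
Infrastructure: the 2024 panel 227/612 = 37.1%, Panel A 15/55 = 27.3% → the 2024 panel
Applied research: the 2024 panel 20/28 = 71.4%, Panel A 862/1501 = 57.4% → the 2024 panel
Overall: the 2024 panel 500/1047 = 47.8%, Panel A 958/1714 = 55.9% → Panel A
The 2024 panel wins each proposal group but Panel A wins overall — the comparison reverses. The 2024 panel's proposals skew toward infrastructure, which has a lower base rate.

Yes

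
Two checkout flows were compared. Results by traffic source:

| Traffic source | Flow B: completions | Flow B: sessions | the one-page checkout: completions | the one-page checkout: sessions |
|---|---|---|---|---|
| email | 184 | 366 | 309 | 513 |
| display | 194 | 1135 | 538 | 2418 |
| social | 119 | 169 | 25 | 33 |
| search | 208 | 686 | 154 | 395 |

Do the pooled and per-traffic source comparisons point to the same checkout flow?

Email: Flow B 184/366 = 50.3%, the one-page checkout 309/513 = 60.2% → the one-page checkout
Display: Flow B 194/1135 = 17.1%, the one-page checkout 538/2418 = 22.2% → the one-page checkout
Social: Flow B 119/169 = 70.4%, the one-page checkout 25/33 = 75.8% → the one-page checkout
Search: Flow B 208/686 = 30.3%, the one-page checkout 154/395 = 39.0% → the one-page checkout
Overall: Flow B 705/2356 = 29.9%, the one-page checkout 1026/3359 = 30.5% → the one-page checkout
The one-page checkout wins overall and in every traffic group — no reversal.

Yes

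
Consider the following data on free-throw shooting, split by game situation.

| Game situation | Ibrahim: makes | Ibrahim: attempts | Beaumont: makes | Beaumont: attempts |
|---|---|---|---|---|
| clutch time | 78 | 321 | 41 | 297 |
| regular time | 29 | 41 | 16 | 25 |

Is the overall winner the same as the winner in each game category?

Yes

Clutch time: Ibrahim 78/321 = 24.3%, Beaumont 41/297 = 13.8% → Ibrahim
Regular time: Ibrahim 29/41 = 70.7%, Beaumont 16/25 = 64.0% → Ibrahim
Overall: Ibrahim 107/362 = 29.6%, Beaumont 57/322 = 17.7% → Ibrahim
Ibrahim wins overall and in every game group — no reversal.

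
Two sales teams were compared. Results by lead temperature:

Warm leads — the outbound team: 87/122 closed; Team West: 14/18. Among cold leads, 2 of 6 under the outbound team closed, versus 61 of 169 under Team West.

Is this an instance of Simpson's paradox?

Yes

Warm: the outbound team 87/122 = 71.3%, Team West 14/18 = 77.8% → Team West
Cold: the outbound team 2/6 = 33.3%, Team West 61/169 = 36.1% → Team West
Overall: the outbound team 89/128 = 69.5%, Team West 75/187 = 40.1% → the outbound team
Team West wins each lead group but the outbound team wins overall — the comparison reverses. Team West's leads skew toward cold, which has a lower base rate.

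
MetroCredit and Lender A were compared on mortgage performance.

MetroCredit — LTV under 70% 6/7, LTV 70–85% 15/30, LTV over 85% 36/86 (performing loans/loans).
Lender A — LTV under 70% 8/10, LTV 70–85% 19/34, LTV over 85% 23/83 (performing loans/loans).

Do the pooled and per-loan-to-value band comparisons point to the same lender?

LTV under 70%: MetroCredit 6/7 = 85.7%, Lender A 8/10 = 80.0% → MetroCredit
LTV 70–85%: MetroCredit 15/30 = 50.0%, Lender A 19/34 = 55.9% → Lender A
LTV over 85%: MetroCredit 36/86 = 41.9%, Lender A 23/83 = 27.7% → MetroCredit
Overall: MetroCredit 57/123 = 46.3%, Lender A 50/127 = 39.4% → MetroCredit
Neither sweeps: MetroCredit wins 2 of 3 groups, Lender A wins 1. MetroCredit wins overall but not every group — no Simpson reversal.

No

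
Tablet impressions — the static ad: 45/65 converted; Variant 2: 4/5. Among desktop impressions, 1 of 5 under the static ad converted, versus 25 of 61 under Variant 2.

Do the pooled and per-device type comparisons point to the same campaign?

Tablet: the static ad 45/65 = 69.2%, Variant 2 4/5 = 80.0% → Variant 2
Desktop: the static ad 1/5 = 20.0%, Variant 2 25/61 = 41.0% → Variant 2
Overall: the static ad 46/70 = 65.7%, Variant 2 29/66 = 43.9% → the static ad
Variant 2 wins each device group but the static ad wins overall — the comparison reverses. Variant 2's impressions skew toward desktop, which has a lower base rate.

No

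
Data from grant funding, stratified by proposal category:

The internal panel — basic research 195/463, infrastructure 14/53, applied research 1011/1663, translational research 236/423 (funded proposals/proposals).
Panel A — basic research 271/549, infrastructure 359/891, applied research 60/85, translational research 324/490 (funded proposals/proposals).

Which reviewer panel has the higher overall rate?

the internal panel

Basic research: the internal panel 195/463 = 42.1%, Panel A 271/549 = 49.4% → Panel A
Infrastructure: the internal panel 14/53 = 26.4%, Panel A 359/891 = 40.3% → Panel A
Applied research: the internal panel 1011/1663 = 60.8%, Panel A 60/85 = 70.6% → Panel A
Translational research: the internal panel 236/423 = 55.8%, Panel A 324/490 = 66.1% → Panel A
Overall: the internal panel 1456/2602 = 56.0%, Panel A 1014/2015 = 50.3% → the internal panel
(Panel A wins every proposal group but the internal panel wins overall — Panel A's proposals skew toward the low-rate infrastructure group.)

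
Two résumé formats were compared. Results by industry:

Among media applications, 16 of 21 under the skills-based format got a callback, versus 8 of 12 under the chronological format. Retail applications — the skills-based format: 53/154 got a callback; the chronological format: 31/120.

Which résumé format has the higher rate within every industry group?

the skills-based format

Media: the skills-based format 16/21 = 76.2%, the chronological format 8/12 = 66.7% → the skills-based format
Retail: the skills-based format 53/154 = 34.4%, the chronological format 31/120 = 25.8% → the skills-based format
The skills-based format has the higher rate in both groups.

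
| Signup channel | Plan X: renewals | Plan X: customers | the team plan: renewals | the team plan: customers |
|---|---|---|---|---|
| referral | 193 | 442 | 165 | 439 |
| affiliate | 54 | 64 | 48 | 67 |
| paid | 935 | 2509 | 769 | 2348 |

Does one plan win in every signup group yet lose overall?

No

Referral: Plan X 193/442 = 43.7%, the team plan 165/439 = 37.6% → Plan X
Affiliate: Plan X 54/64 = 84.4%, the team plan 48/67 = 71.6% → Plan X
Paid: Plan X 935/2509 = 37.3%, the team plan 769/2348 = 32.8% → Plan X
Overall: Plan X 1182/3015 = 39.2%, the team plan 982/2854 = 34.4% → Plan X
Plan X wins overall and in every signup group — no reversal.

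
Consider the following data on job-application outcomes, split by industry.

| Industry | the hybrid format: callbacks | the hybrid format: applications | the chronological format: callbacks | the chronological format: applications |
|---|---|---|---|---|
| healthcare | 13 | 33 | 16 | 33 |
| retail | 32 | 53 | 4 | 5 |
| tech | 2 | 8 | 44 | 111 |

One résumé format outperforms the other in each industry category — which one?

the chronological format

Healthcare: the hybrid format 13/33 = 39.4%, the chronological format 16/33 = 48.5% → the chronological format
Retail: the hybrid format 32/53 = 60.4%, the chronological format 4/5 = 80.0% → the chronological format
Tech: the hybrid format 2/8 = 25.0%, the chronological format 44/111 = 39.6% → the chronological format
The chronological format has the higher rate in all 3 groups.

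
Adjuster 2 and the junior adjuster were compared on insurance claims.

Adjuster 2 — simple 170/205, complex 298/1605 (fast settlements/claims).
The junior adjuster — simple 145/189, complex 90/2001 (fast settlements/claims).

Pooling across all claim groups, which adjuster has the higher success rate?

Adjuster 2

Simple: Adjuster 2 170/205 = 82.9%, the junior adjuster 145/189 = 76.7% → Adjuster 2
Complex: Adjuster 2 298/1605 = 18.6%, the junior adjuster 90/2001 = 4.5% → Adjuster 2
Overall: Adjuster 2 468/1810 = 25.9%, the junior adjuster 235/2190 = 10.7% → Adjuster 2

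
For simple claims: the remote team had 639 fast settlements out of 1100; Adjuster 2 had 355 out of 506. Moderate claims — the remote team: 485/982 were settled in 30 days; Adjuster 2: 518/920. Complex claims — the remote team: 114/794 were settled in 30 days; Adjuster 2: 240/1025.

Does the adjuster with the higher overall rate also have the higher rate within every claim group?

Simple: the remote team 639/1100 = 58.1%, Adjuster 2 355/506 = 70.2% → Adjuster 2
Moderate: the remote team 485/982 = 49.4%, Adjuster 2 518/920 = 56.3% → Adjuster 2
Complex: the remote team 114/794 = 14.4%, Adjuster 2 240/1025 = 23.4% → Adjuster 2
Overall: the remote team 1238/2876 = 43.0%, Adjuster 2 1113/2451 = 45.4% → Adjuster 2
Adjuster 2 wins overall and in every claim group — no reversal.

Yes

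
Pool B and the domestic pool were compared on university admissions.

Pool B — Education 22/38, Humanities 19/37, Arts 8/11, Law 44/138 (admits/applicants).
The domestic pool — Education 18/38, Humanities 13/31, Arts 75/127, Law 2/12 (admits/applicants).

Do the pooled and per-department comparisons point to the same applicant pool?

Education: Pool B 22/38 = 57.9%, the domestic pool 18/38 = 47.4% → Pool B
Humanities: Pool B 19/37 = 51.4%, the domestic pool 13/31 = 41.9% → Pool B
Arts: Pool B 8/11 = 72.7%, the domestic pool 75/127 = 59.1% → Pool B
Law: Pool B 44/138 = 31.9%, the domestic pool 2/12 = 16.7% → Pool B
Overall: Pool B 93/224 = 41.5%, the domestic pool 108/208 = 51.9% → the domestic pool
Pool B wins each department group but the domestic pool wins overall — the comparison reverses. Pool B's applicants skew toward Law, which has a lower base rate.

No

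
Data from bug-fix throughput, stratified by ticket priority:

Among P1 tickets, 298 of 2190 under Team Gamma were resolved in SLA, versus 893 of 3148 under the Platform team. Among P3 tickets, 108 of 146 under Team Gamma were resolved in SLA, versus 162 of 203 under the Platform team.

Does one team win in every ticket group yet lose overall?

No

P1: Team Gamma 298/2190 = 13.6%, the Platform team 893/3148 = 28.4% → the Platform team
P3: Team Gamma 108/146 = 74.0%, the Platform team 162/203 = 79.8% → the Platform team
Overall: Team Gamma 406/2336 = 17.4%, the Platform team 1055/3351 = 31.5% → the Platform team
The Platform team wins overall and in every ticket group — no reversal.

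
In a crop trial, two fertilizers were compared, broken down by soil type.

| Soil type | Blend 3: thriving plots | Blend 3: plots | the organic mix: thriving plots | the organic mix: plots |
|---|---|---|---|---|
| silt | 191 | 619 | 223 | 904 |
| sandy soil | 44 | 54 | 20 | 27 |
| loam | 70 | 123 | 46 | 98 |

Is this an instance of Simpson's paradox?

Silt: Blend 3 191/619 = 30.9%, the organic mix 223/904 = 24.7% → Blend 3
Sandy soil: Blend 3 44/54 = 81.5%, the organic mix 20/27 = 74.1% → Blend 3
Loam: Blend 3 70/123 = 56.9%, the organic mix 46/98 = 46.9% → Blend 3
Overall: Blend 3 305/796 = 38.3%, the organic mix 289/1029 = 28.1% → Blend 3
Blend 3 wins overall and in every soil group — no reversal.

No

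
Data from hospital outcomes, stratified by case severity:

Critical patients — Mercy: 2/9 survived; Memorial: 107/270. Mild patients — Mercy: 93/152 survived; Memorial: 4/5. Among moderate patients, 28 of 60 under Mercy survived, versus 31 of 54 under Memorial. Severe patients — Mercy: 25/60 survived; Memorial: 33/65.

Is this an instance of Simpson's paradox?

Yes

Critical: Mercy 2/9 = 22.2%, Memorial 107/270 = 39.6% → Memorial
Mild: Mercy 93/152 = 61.2%, Memorial 4/5 = 80.0% → Memorial
Moderate: Mercy 28/60 = 46.7%, Memorial 31/54 = 57.4% → Memorial
Severe: Mercy 25/60 = 41.7%, Memorial 33/65 = 50.8% → Memorial
Overall: Mercy 148/281 = 52.7%, Memorial 175/394 = 44.4% → Mercy
Memorial wins each case group but Mercy wins overall — the comparison reverses. Memorial's patients skew toward critical, which has a lower base rate.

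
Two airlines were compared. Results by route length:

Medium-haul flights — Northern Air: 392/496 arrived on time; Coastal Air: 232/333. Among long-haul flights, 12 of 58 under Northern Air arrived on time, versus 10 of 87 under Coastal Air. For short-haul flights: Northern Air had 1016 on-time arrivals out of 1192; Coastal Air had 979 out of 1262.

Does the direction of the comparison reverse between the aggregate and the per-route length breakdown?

Medium-haul: Northern Air 392/496 = 79.0%, Coastal Air 232/333 = 69.7% → Northern Air
Long-haul: Northern Air 12/58 = 20.7%, Coastal Air 10/87 = 11.5% → Northern Air
Short-haul: Northern Air 1016/1192 = 85.2%, Coastal Air 979/1262 = 77.6% → Northern Air
Overall: Northern Air 1420/1746 = 81.3%, Coastal Air 1221/1682 = 72.6% → Northern Air
Northern Air wins overall and in every route group — no reversal.

No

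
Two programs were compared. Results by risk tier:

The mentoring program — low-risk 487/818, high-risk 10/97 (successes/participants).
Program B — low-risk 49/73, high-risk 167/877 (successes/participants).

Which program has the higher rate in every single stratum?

Program B

Low-risk: the mentoring program 487/818 = 59.5%, Program B 49/73 = 67.1% → Program B
High-risk: the mentoring program 10/97 = 10.3%, Program B 167/877 = 19.0% → Program B
Program B has the higher rate in both groups.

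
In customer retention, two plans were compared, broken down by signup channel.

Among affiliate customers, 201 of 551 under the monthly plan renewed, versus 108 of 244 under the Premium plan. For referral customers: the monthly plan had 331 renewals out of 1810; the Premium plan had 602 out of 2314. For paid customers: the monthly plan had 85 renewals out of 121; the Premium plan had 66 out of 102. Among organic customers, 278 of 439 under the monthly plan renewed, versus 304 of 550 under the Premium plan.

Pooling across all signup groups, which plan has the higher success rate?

the Premium plan

Affiliate: the monthly plan 201/551 = 36.5%, the Premium plan 108/244 = 44.3% → the Premium plan
Referral: the monthly plan 331/1810 = 18.3%, the Premium plan 602/2314 = 26.0% → the Premium plan
Paid: the monthly plan 85/121 = 70.2%, the Premium plan 66/102 = 64.7% → the monthly plan
Organic: the monthly plan 278/439 = 63.3%, the Premium plan 304/550 = 55.3% → the monthly plan
Overall: the monthly plan 895/2921 = 30.6%, the Premium plan 1080/3210 = 33.6% → the Premium plan
(Neither sweeps every signup group, but the Premium plan has the higher pooled rate.)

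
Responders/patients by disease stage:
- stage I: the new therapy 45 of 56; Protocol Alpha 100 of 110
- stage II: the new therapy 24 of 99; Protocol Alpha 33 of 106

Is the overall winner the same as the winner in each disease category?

Yes

Stage I: the new therapy 45/56 = 80.4%, Protocol Alpha 100/110 = 90.9% → Protocol Alpha
Stage II: the new therapy 24/99 = 24.2%, Protocol Alpha 33/106 = 31.1% → Protocol Alpha
Overall: the new therapy 69/155 = 44.5%, Protocol Alpha 133/216 = 61.6% → Protocol Alpha
Protocol Alpha wins overall and in every disease group — no reversal.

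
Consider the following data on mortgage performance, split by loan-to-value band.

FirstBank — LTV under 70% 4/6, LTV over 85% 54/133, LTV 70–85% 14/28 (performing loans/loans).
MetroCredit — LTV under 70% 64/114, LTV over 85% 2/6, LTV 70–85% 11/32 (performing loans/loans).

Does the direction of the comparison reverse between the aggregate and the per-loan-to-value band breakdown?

LTV under 70%: FirstBank 4/6 = 66.7%, MetroCredit 64/114 = 56.1% → FirstBank
LTV over 85%: FirstBank 54/133 = 40.6%, MetroCredit 2/6 = 33.3% → FirstBank
LTV 70–85%: FirstBank 14/28 = 50.0%, MetroCredit 11/32 = 34.4% → FirstBank
Overall: FirstBank 72/167 = 43.1%, MetroCredit 77/152 = 50.7% → MetroCredit
FirstBank wins each loan-to-value group but MetroCredit wins overall — the comparison reverses. FirstBank's loans skew toward LTV over 85%, which has a lower base rate.

Yes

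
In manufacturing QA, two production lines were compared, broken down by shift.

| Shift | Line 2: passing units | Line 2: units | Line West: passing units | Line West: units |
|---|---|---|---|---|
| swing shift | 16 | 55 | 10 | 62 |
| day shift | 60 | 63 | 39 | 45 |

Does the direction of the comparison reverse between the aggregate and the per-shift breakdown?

Swing shift: Line 2 16/55 = 29.1%, Line West 10/62 = 16.1% → Line 2
Day shift: Line 2 60/63 = 95.2%, Line West 39/45 = 86.7% → Line 2
Overall: Line 2 76/118 = 64.4%, Line West 49/107 = 45.8% → Line 2
Line 2 wins overall and in every shift group — no reversal.

No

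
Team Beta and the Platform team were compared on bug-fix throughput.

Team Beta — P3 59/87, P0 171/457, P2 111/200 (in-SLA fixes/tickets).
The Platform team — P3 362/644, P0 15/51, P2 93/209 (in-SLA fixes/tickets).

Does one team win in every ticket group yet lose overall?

P3: Team Beta 59/87 = 67.8%, the Platform team 362/644 = 56.2% → Team Beta
P0: Team Beta 171/457 = 37.4%, the Platform team 15/51 = 29.4% → Team Beta
P2: Team Beta 111/200 = 55.5%, the Platform team 93/209 = 44.5% → Team Beta
Overall: Team Beta 341/744 = 45.8%, the Platform team 470/904 = 52.0% → the Platform team
Team Beta wins each ticket group but the Platform team wins overall — the comparison reverses. Team Beta's tickets skew toward P0, which has a lower base rate.

Yes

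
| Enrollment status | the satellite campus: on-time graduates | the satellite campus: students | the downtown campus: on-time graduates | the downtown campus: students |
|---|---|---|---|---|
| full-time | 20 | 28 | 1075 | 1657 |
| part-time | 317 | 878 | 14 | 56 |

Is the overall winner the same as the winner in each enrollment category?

Full-time: the satellite campus 20/28 = 71.4%, the downtown campus 1075/1657 = 64.9% → the satellite campus
Part-time: the satellite campus 317/878 = 36.1%, the downtown campus 14/56 = 25.0% → the satellite campus
Overall: the satellite campus 337/906 = 37.2%, the downtown campus 1089/1713 = 63.6% → the downtown campus
The satellite campus wins each enrollment group but the downtown campus wins overall — the comparison reverses. The satellite campus's students skew toward part-time, which has a lower base rate.

No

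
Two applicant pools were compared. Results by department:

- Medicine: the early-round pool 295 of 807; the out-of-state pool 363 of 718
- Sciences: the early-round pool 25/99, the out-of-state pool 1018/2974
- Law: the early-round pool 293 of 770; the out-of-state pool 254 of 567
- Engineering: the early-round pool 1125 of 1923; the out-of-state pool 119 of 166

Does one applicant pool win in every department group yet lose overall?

Yes

Medicine: the early-round pool 295/807 = 36.6%, the out-of-state pool 363/718 = 50.6% → the out-of-state pool
Sciences: the early-round pool 25/99 = 25.3%, the out-of-state pool 1018/2974 = 34.2% → the out-of-state pool
Law: the early-round pool 293/770 = 38.1%, the out-of-state pool 254/567 = 44.8% → the out-of-state pool
Engineering: the early-round pool 1125/1923 = 58.5%, the out-of-state pool 119/166 = 71.7% → the out-of-state pool
Overall: the early-round pool 1738/3599 = 48.3%, the out-of-state pool 1754/4425 = 39.6% → the early-round pool
The out-of-state pool wins each department group but the early-round pool wins overall — the comparison reverses. The out-of-state pool's applicants skew toward Sciences, which has a lower base rate.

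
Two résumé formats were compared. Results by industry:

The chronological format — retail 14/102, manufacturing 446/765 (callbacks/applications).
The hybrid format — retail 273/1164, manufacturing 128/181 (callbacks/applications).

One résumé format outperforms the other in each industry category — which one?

the hybrid format

Retail: the chronological format 14/102 = 13.7%, the hybrid format 273/1164 = 23.5% → the hybrid format
Manufacturing: the chronological format 446/765 = 58.3%, the hybrid format 128/181 = 70.7% → the hybrid format
The hybrid format has the higher rate in both groups.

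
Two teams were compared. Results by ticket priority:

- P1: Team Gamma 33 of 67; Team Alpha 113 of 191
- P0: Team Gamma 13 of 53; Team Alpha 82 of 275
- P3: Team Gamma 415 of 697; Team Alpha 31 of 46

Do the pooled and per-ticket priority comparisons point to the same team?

P1: Team Gamma 33/67 = 49.3%, Team Alpha 113/191 = 59.2% → Team Alpha
P0: Team Gamma 13/53 = 24.5%, Team Alpha 82/275 = 29.8% → Team Alpha
P3: Team Gamma 415/697 = 59.5%, Team Alpha 31/46 = 67.4% → Team Alpha
Overall: Team Gamma 461/817 = 56.4%, Team Alpha 226/512 = 44.1% → Team Gamma
Team Alpha wins each ticket group but Team Gamma wins overall — the comparison reverses. Team Alpha's tickets skew toward P0, which has a lower base rate.

No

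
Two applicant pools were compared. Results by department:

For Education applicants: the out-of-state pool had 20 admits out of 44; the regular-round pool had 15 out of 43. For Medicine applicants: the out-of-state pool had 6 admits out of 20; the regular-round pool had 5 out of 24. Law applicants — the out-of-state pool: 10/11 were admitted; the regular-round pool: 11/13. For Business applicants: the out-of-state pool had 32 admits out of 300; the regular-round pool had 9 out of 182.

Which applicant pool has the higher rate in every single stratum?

Education: the out-of-state pool 20/44 = 45.5%, the regular-round pool 15/43 = 34.9% → the out-of-state pool
Medicine: the out-of-state pool 6/20 = 30.0%, the regular-round pool 5/24 = 20.8% → the out-of-state pool
Law: the out-of-state pool 10/11 = 90.9%, the regular-round pool 11/13 = 84.6% → the out-of-state pool
Business: the out-of-state pool 32/300 = 10.7%, the regular-round pool 9/182 = 4.9% → the out-of-state pool
The out-of-state pool has the higher rate in all 4 groups.

the out-of-state pool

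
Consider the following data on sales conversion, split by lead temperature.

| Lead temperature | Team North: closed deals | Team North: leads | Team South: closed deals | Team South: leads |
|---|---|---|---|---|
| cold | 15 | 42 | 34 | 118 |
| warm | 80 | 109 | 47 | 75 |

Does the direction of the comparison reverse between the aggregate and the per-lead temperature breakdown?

No

Cold: Team North 15/42 = 35.7%, Team South 34/118 = 28.8% → Team North
Warm: Team North 80/109 = 73.4%, Team South 47/75 = 62.7% → Team North
Overall: Team North 95/151 = 62.9%, Team South 81/193 = 42.0% → Team North
Team North wins overall and in every lead group — no reversal.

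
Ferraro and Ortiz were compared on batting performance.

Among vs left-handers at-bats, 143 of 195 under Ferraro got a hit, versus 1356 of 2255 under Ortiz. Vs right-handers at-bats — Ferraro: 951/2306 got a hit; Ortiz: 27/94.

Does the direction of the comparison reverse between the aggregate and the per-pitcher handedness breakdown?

Yes

Vs left-handers: Ferraro 143/195 = 73.3%, Ortiz 1356/2255 = 60.1% → Ferraro
Vs right-handers: Ferraro 951/2306 = 41.2%, Ortiz 27/94 = 28.7% → Ferraro
Overall: Ferraro 1094/2501 = 43.7%, Ortiz 1383/2349 = 58.9% → Ortiz
Ferraro wins each pitcher group but Ortiz wins overall — the comparison reverses. Ferraro's at-bats skew toward vs right-handers, which has a lower base rate.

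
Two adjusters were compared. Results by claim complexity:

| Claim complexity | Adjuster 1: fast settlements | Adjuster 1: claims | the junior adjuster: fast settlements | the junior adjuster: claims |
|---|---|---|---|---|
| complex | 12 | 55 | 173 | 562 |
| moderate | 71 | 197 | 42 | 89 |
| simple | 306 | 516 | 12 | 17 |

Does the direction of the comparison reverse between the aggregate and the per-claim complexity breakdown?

Complex: Adjuster 1 12/55 = 21.8%, the junior adjuster 173/562 = 30.8% → the junior adjuster
Moderate: Adjuster 1 71/197 = 36.0%, the junior adjuster 42/89 = 47.2% → the junior adjuster
Simple: Adjuster 1 306/516 = 59.3%, the junior adjuster 12/17 = 70.6% → the junior adjuster
Overall: Adjuster 1 389/768 = 50.7%, the junior adjuster 227/668 = 34.0% → Adjuster 1
The junior adjuster wins each claim group but Adjuster 1 wins overall — the comparison reverses. The junior adjuster's claims skew toward complex, which has a lower base rate.

Yes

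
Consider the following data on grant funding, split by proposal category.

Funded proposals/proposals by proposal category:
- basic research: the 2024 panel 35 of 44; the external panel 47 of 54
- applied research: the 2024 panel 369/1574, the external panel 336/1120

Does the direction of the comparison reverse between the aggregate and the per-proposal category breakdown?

Basic research: the 2024 panel 35/44 = 79.5%, the external panel 47/54 = 87.0% → the external panel
Applied research: the 2024 panel 369/1574 = 23.4%, the external panel 336/1120 = 30.0% → the external panel
Overall: the 2024 panel 404/1618 = 25.0%, the external panel 383/1174 = 32.6% → the external panel
The external panel wins overall and in every proposal group — no reversal.

No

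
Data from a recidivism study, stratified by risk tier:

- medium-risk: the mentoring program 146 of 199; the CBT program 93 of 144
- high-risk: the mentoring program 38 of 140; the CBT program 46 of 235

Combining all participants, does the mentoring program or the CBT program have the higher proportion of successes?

the mentoring program

Medium-risk: the mentoring program 146/199 = 73.4%, the CBT program 93/144 = 64.6% → the mentoring program
High-risk: the mentoring program 38/140 = 27.1%, the CBT program 46/235 = 19.6% → the mentoring program
Overall: the mentoring program 184/339 = 54.3%, the CBT program 139/379 = 36.7% → the mentoring program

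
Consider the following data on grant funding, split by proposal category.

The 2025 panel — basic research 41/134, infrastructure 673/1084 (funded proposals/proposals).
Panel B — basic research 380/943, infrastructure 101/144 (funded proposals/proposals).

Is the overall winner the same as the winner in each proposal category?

Basic research: the 2025 panel 41/134 = 30.6%, Panel B 380/943 = 40.3% → Panel B
Infrastructure: the 2025 panel 673/1084 = 62.1%, Panel B 101/144 = 70.1% → Panel B
Overall: the 2025 panel 714/1218 = 58.6%, Panel B 481/1087 = 44.3% → the 2025 panel
Panel B wins each proposal group but the 2025 panel wins overall — the comparison reverses. Panel B's proposals skew toward basic research, which has a lower base rate.

No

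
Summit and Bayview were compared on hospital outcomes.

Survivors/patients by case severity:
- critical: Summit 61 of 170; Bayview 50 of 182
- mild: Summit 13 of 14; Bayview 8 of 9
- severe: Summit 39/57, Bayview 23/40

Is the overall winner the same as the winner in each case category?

Yes

Critical: Summit 61/170 = 35.9%, Bayview 50/182 = 27.5% → Summit
Mild: Summit 13/14 = 92.9%, Bayview 8/9 = 88.9% → Summit
Severe: Summit 39/57 = 68.4%, Bayview 23/40 = 57.5% → Summit
Overall: Summit 113/241 = 46.9%, Bayview 81/231 = 35.1% → Summit
Summit wins overall and in every case group — no reversal.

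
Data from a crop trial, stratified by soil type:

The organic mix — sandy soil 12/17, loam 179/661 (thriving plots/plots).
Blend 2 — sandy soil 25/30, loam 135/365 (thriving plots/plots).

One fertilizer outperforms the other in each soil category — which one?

Blend 2

Sandy soil: the organic mix 12/17 = 70.6%, Blend 2 25/30 = 83.3% → Blend 2
Loam: the organic mix 179/661 = 27.1%, Blend 2 135/365 = 37.0% → Blend 2
Blend 2 has the higher rate in both groups.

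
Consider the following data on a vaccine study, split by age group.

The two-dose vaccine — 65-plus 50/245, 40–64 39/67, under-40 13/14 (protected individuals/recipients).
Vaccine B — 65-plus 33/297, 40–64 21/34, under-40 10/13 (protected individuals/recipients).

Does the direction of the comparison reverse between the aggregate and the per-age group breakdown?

65-plus: the two-dose vaccine 50/245 = 20.4%, Vaccine B 33/297 = 11.1% → the two-dose vaccine
40–64: the two-dose vaccine 39/67 = 58.2%, Vaccine B 21/34 = 61.8% → Vaccine B
Under-40: the two-dose vaccine 13/14 = 92.9%, Vaccine B 10/13 = 76.9% → the two-dose vaccine
Overall: the two-dose vaccine 102/326 = 31.3%, Vaccine B 64/344 = 18.6% → the two-dose vaccine
Neither sweeps: the two-dose vaccine wins 2 of 3 groups, Vaccine B wins 1. The two-dose vaccine wins overall but not every group — no Simpson reversal.

No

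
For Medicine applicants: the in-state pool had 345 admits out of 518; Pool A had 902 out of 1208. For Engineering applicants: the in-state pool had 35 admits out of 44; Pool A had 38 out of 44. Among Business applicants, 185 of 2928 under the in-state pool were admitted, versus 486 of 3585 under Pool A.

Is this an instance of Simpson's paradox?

No

Medicine: the in-state pool 345/518 = 66.6%, Pool A 902/1208 = 74.7% → Pool A
Engineering: the in-state pool 35/44 = 79.5%, Pool A 38/44 = 86.4% → Pool A
Business: the in-state pool 185/2928 = 6.3%, Pool A 486/3585 = 13.6% → Pool A
Overall: the in-state pool 565/3490 = 16.2%, Pool A 1426/4837 = 29.5% → Pool A
Pool A wins overall and in every department group — no reversal.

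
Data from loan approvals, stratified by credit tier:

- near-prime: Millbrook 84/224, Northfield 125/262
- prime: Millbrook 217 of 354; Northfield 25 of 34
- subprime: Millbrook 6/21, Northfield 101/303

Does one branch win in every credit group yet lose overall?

Near-prime: Millbrook 84/224 = 37.5%, Northfield 125/262 = 47.7% → Northfield
Prime: Millbrook 217/354 = 61.3%, Northfield 25/34 = 73.5% → Northfield
Subprime: Millbrook 6/21 = 28.6%, Northfield 101/303 = 33.3% → Northfield
Overall: Millbrook 307/599 = 51.3%, Northfield 251/599 = 41.9% → Millbrook
Northfield wins each credit group but Millbrook wins overall — the comparison reverses. Northfield's applications skew toward subprime, which has a lower base rate.

Yes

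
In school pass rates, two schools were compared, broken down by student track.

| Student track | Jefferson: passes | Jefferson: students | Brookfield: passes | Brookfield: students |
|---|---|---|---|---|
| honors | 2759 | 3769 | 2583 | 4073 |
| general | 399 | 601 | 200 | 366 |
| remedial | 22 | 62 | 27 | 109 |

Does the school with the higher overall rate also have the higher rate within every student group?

Yes

Honors: Jefferson 2759/3769 = 73.2%, Brookfield 2583/4073 = 63.4% → Jefferson
General: Jefferson 399/601 = 66.4%, Brookfield 200/366 = 54.6% → Jefferson
Remedial: Jefferson 22/62 = 35.5%, Brookfield 27/109 = 24.8% → Jefferson
Overall: Jefferson 3180/4432 = 71.8%, Brookfield 2810/4548 = 61.8% → Jefferson
Jefferson wins overall and in every student group — no reversal.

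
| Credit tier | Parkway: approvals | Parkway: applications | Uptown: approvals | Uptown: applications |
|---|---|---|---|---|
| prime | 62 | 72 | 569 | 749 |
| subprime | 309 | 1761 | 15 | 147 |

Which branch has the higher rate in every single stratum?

Prime: Parkway 62/72 = 86.1%, Uptown 569/749 = 76.0% → Parkway
Subprime: Parkway 309/1761 = 17.5%, Uptown 15/147 = 10.2% → Parkway
Parkway has the higher rate in both groups.

Parkway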